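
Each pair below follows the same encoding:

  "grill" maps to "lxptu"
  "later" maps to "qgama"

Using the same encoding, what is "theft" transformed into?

In grill: g→l is +5, r→x is +6, i→p is +7, l→t is +8 — the shift increases by 1 each position. The shift increases by 1 at each position, starting from +5: 5, 6, 7, ….
Applying it to theft: t+5=y, h+6=n, e+7=l, f+8=n, t+9=c.

ynlnc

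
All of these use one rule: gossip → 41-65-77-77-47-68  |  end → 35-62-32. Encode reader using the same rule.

74-35-23-32-35-74

g(#7)→41 and o(#15)→65: differences scale by 3, so n = 3·pos + 20. Each letter becomes 3×(its alphabet position, a=1..z=26) + 20.
On reader: r=18→74, e=5→35, a=1→23, d=4→32, e=5→35, r=18→74.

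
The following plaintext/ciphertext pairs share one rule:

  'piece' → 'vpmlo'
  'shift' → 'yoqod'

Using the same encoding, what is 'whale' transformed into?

coiuo

In piece: p→v is +6, i→p is +7, e→m is +8, c→l is +9 — the shift increases by 1 each position. The shift increases by 1 at each position, starting from +6: 6, 7, 8, ….
Applying it to whale: w+6=c, h+7=o, a+8=i, l+9=u, e+10=o.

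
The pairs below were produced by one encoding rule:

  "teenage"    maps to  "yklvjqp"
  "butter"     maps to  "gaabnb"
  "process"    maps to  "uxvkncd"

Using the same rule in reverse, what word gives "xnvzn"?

shore

In teenage: t→y is +5, e→k is +6, e→l is +7, n→v is +8 — the shift increases by 1 each position. The shift increases by 1 at each position, starting from +5: 5, 6, 7, ….
Reversing it on xnvzn: x−5=s, n−6=h, v−7=o, z−8=r, n−9=e.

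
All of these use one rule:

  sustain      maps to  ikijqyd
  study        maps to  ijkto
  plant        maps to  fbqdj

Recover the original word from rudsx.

bench

Compare letters: s→i is +16, u→k is +16, s→i is +16 — a constant shift. Every letter moves 16 places later in the alphabet, wrapping around z→a.
Reversing it on rudsx: r−16=b, u−16=e, d−16=n, s−16=c, x−16=h.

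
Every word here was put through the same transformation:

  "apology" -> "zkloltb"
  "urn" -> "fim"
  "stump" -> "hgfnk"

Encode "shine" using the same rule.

hsrmv

Each pair mirrors across the alphabet (a↔z, p↔k, o↔l): positions sum to 25. This is the alphabet-reversal cipher (Atbash): a becomes z, b becomes y, etc.
Applying it to shine: s↔h, h↔s, i↔r, n↔m, e↔v.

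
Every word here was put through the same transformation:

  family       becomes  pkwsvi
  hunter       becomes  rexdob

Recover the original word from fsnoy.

Compare letters: f→p is +10, a→k is +10, m→w is +10 — a constant shift. Each letter is shifted forward by 10 in the alphabet (a Caesar shift of +10).
Decoding fsnoy: f−10=v, s−10=i, n−10=d, o−10=e, y−10=o.

video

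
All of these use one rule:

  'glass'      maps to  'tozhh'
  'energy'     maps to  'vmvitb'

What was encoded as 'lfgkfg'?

output

Each pair mirrors across the alphabet (g↔t, l↔o, a↔z): positions sum to 25. Letters are reflected about the middle of the alphabet (position → 25−position): Atbash.
Reversing it on lfgkfg: l↔o, f↔u, g↔t, k↔p, f↔u, g↔t.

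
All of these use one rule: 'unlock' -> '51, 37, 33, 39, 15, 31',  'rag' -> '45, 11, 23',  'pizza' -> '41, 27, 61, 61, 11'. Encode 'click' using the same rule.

u(#21)→51 and n(#14)→37: differences scale by 2, so n = 2·pos + 9. The formula is n = 2×(alphabet index, a=1) + 9.
Applying it to click: c=3→15, l=12→33, i=9→27, c=3→15, k=11→31.

15, 33, 27, 15, 31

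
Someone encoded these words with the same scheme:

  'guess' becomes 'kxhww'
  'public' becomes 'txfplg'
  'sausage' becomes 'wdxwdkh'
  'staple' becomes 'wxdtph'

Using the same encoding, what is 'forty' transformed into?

jrvxc

The rule splits by letter class: vowels +3, consonants +4.
On forty: f(cons)+4=j, o(vowel)+3=r, r(cons)+4=v, t(cons)+4=x, y(cons)+4=c.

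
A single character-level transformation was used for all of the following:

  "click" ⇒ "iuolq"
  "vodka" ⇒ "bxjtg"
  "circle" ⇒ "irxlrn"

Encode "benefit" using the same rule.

The shifts repeat in a cycle of length 2: positions 0,1,… shift by +6, +9, then the pattern repeats.
On benefit: b+6=h, e+9=n, n+6=t, e+9=n, f+6=l, i+9=r, t+6=z.

hntnlrz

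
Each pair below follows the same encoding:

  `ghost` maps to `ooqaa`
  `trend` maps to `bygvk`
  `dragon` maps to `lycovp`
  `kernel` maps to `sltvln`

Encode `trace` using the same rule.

A repeating key of period 3 is used — shifts +8, +7, +2 over and over.
On trace: t+8=b, r+7=y, a+2=c, c+8=k, e+7=l.

byckl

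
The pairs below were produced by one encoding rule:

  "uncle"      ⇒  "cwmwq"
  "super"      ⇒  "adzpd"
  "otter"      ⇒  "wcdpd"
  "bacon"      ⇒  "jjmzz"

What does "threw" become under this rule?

In uncle: u→c is +8, n→w is +9, c→m is +10, l→w is +11 — the shift increases by 1 each position. The shift increases by 1 at each position, starting from +8: 8, 9, 10, ….
On threw: t+8=b, h+9=q, r+10=b, e+11=p, w+12=i.

bqbpi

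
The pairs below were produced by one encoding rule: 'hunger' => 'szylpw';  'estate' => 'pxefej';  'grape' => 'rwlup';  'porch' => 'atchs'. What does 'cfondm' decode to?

Shifts by position in hunger: pos 0: h→s (+11), pos 1: u→z (+5), pos 2: n→y (+11), pos 3: g→l (+5) — repeating every 2. The shifts repeat in a cycle of length 2: positions 0,1,… shift by +11, +5, then the pattern repeats.
Reversing it on cfondm: c−11=r, f−5=a, o−11=d, n−5=i, d−11=s, m−5=h.

radish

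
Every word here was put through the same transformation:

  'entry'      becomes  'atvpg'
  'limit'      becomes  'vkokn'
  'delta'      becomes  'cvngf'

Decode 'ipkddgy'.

webbing

The output letters match the input read backwards, each shifted +2: entry reversed is yrtne. The word is reversed, then every letter is shifted forward by 2.
Undoing it on ipkddgy: shift back: i−2=g, p−2=n, k−2=i, d−2=b, d−2=b, g−2=e, y−2=w → gnibbew; then reverse → webbing.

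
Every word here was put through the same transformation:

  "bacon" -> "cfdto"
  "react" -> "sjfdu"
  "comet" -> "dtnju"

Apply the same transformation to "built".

cznmu

The shift depends on letter class: consonant b→c is +1, but vowel a→f is +5. Two shifts are in play — +5 for a/e/i/o/u, +1 for every other letter.
On built: b(cons)+1=c, u(vowel)+5=z, i(vowel)+5=n, l(cons)+1=m, t(cons)+1=u.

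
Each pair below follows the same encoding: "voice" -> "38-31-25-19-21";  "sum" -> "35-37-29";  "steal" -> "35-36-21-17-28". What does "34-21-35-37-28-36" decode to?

result

Each letter is replaced by its alphabet position (a=1..z=26) + 16.
Undoing it on 34-21-35-37-28-36: 34→(34−16)÷1=18=r, 21→(21−16)÷1=5=e, 35→(35−16)÷1=19=s, 37→(37−16)÷1=21=u, 28→(28−16)÷1=12=l, 36→(36−16)÷1=20=t.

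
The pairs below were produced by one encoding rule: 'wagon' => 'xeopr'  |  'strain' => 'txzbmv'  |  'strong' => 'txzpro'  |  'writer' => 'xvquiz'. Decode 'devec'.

candy

Shifts by position in wagon: pos 0: w→x (+1), pos 1: a→e (+4), pos 2: g→o (+8), pos 3: o→p (+1), pos 4: n→r (+4) — repeating every 3. A repeating key of period 3 is used — shifts +1, +4, +8 over and over.
Decoding devec: d−1=c, e−4=a, v−8=n, e−1=d, c−4=y.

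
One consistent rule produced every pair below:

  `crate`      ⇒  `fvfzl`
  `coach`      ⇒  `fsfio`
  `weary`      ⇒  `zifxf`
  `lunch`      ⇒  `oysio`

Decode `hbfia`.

exact

In crate: c→f is +3, r→v is +4, a→f is +5, t→z is +6 — the shift increases by 1 each position. Letter i (0-indexed) is shifted by i+3, so successive shifts are 3, 4, 5, ….
Reversing it on hbfia: h−3=e, b−4=x, f−5=a, i−6=c, a−7=t.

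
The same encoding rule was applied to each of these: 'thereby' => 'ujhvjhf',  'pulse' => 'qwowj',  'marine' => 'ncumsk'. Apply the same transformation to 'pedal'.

In thereby: t→u is +1, h→j is +2, e→h is +3, r→v is +4 — the shift increases by 1 each position. Each letter shifts forward by (position + 1), i.e. 1, 2, 3, … — the shift grows by one for each successive letter.
Applying it to pedal: p+1=q, e+2=g, d+3=g, a+4=e, l+5=q.

qggeq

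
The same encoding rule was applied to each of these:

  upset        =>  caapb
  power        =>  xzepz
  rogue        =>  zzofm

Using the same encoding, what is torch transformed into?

Shifts by position in upset: pos 0: u→c (+8), pos 1: p→a (+11), pos 2: s→a (+8), pos 3: e→p (+11) — repeating every 2. The shifts repeat in a cycle of length 2: positions 0,1,… shift by +8, +11, then the pattern repeats.
Applying it to torch: t+8=b, o+11=z, r+8=z, c+11=n, h+8=p.

bzznp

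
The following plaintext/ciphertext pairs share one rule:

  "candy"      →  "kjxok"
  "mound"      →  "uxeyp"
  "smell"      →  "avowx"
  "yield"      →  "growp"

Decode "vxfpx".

Each letter shifts forward by (position + 8), i.e. 8, 9, 10, … — the shift grows by one for each successive letter.
Reversing it on vxfpx: v−8=n, x−9=o, f−10=v, p−11=e, x−12=l.

novel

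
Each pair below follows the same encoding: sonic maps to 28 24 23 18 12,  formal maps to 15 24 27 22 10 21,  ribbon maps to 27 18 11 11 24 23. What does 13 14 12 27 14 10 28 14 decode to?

decrease

s is letter #19 and maps to 28: an offset of 9. Each letter is replaced by its alphabet position (a=1..z=26) + 9.
Reversing it on 13 14 12 27 14 10 28 14: 13→(13−9)÷1=4=d, 14→(14−9)÷1=5=e, 12→(12−9)÷1=3=c, 27→(27−9)÷1=18=r, 14→(14−9)÷1=5=e, 10→(10−9)÷1=1=a, 28→(28−9)÷1=19=s, 14→(14−9)÷1=5=e.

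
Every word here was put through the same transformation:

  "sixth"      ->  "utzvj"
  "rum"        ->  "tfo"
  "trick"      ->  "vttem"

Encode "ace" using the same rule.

lep

The shift depends on letter class: consonant s→u is +2, but vowel i→t is +11. Vowels shift forward by 11 and consonants shift forward by 2.
On ace: a(vowel)+11=l, c(cons)+2=e, e(vowel)+11=p.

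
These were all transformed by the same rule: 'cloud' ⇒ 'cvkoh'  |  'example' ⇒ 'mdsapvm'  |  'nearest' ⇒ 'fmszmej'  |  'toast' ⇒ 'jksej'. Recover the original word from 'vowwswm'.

luggage

c(2)→c(2) and l(11)→v(21) fit y≡5x+18 (mod 26); the inverse of 5 mod 26 is 21. This is an affine cipher: with a=0,…,z=25, each position x becomes (5x+18) mod 26.
Decoding vowwswm: v(21)→21·(21−18)≡11=l; o(14)→21·(14−18)≡20=u; w(22)→21·(22−18)≡6=g; w(22)→21·(22−18)≡6=g; s(18)→21·(18−18)≡0=a; w(22)→21·(22−18)≡6=g; m(12)→21·(12−18)≡4=e (all mod 26).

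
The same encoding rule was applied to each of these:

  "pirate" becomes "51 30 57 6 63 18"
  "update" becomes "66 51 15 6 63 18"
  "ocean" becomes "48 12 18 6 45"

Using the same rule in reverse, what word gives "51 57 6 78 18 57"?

With a=1..z=26, the number is 3·pos + 3.
Reversing it on 51 57 6 78 18 57: 51→(51−3)÷3=16=p, 57→(57−3)÷3=18=r, 6→(6−3)÷3=1=a, 78→(78−3)÷3=25=y, 18→(18−3)÷3=5=e, 57→(57−3)÷3=18=r.

prayer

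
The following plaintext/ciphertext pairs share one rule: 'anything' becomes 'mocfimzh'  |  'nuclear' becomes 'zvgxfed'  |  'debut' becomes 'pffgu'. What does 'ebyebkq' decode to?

sausage

Shifts by position in anything: pos 0: a→m (+12), pos 1: n→o (+1), pos 2: y→c (+4), pos 3: t→f (+12), pos 4: h→i (+1), pos 5: i→m (+4) — repeating every 3. It's a Vigenère-style cipher with numeric key [12,1,4]: position i shifts by key[i mod 3].
Reversing it on ebyebkq: e−12=s, b−1=a, y−4=u, e−12=s, b−1=a, k−4=g, q−12=e.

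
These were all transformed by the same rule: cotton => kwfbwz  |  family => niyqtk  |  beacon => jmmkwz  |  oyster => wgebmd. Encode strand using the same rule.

abdivp

Shifts by position in cotton: pos 0: c→k (+8), pos 1: o→w (+8), pos 2: t→f (+12), pos 3: t→b (+8), pos 4: o→w (+8), pos 5: n→z (+12) — repeating every 3. The shifts repeat in a cycle of length 3: positions 0,1,… shift by +8, +8, +12, then the pattern repeats.
On strand: s+8=a, t+8=b, r+12=d, a+8=i, n+8=v, d+12=p.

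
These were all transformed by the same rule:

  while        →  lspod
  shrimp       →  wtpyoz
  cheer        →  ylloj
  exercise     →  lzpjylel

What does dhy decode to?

raw

The output letters match the input read backwards, each shifted +7: while reversed is elihw. Read the word backwards and shift each letter +7.
Reversing it on dhy: shift back: d−7=w, h−7=a, y−7=r → war; then reverse → raw.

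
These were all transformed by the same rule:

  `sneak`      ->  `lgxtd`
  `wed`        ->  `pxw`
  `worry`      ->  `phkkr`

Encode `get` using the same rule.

Compare letters: s→l is +19, n→g is +19, e→x is +19 — a constant shift. It's a constant shift of +19 (ROT19).
For get: g+19=z, e+19=x, t+19=m.

zxm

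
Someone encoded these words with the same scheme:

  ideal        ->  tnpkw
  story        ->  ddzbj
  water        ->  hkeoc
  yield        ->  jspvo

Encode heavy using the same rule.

solfj

Shifts by position in ideal: pos 0: i→t (+11), pos 1: d→n (+10), pos 2: e→p (+11), pos 3: a→k (+10) — repeating every 2. It's a Vigenère-style cipher with numeric key [11,10]: position i shifts by key[i mod 2].
For heavy: h+11=s, e+10=o, a+11=l, v+10=f, y+11=j.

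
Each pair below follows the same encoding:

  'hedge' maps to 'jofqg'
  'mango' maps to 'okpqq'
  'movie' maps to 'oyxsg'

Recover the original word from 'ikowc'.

Shifts by position in hedge: pos 0: h→j (+2), pos 1: e→o (+10), pos 2: d→f (+2), pos 3: g→q (+10) — repeating every 2. It's a Vigenère-style cipher with numeric key [2,10]: position i shifts by key[i mod 2].
Undoing it on ikowc: i−2=g, k−10=a, o−2=m, w−10=m, c−2=a.

gamma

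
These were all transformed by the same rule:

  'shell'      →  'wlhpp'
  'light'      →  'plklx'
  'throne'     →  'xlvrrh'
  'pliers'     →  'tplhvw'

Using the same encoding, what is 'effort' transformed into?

hjjrvx

The shift depends on letter class: consonant s→w is +4, but vowel e→h is +3. Two shifts are in play — +3 for a/e/i/o/u, +4 for every other letter.
For effort: e(vowel)+3=h, f(cons)+4=j, f(cons)+4=j, o(vowel)+3=r, r(cons)+4=v, t(cons)+4=x.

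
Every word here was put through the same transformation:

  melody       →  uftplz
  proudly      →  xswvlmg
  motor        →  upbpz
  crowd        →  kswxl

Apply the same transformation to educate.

The shifts repeat in a cycle of length 2: positions 0,1,… shift by +8, +1, then the pattern repeats.
Applying it to educate: e+8=m, d+1=e, u+8=c, c+1=d, a+8=i, t+1=u, e+8=m.

mecdium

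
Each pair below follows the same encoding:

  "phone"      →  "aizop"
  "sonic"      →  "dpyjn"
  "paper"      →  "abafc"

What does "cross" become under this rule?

A repeating key of period 2 is used — shifts +11, +1 over and over.
For cross: c+11=n, r+1=s, o+11=z, s+1=t, s+11=d.

nsztd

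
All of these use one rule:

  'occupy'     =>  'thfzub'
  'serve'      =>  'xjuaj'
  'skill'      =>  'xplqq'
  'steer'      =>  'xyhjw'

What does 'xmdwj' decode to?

Shifts by position in occupy: pos 0: o→t (+5), pos 1: c→h (+5), pos 2: c→f (+3), pos 3: u→z (+5), pos 4: p→u (+5), pos 5: y→b (+3) — repeating every 3. A repeating key of period 3 is used — shifts +5, +5, +3 over and over.
Undoing it on xmdwj: x−5=s, m−5=h, d−3=a, w−5=r, j−5=e.

share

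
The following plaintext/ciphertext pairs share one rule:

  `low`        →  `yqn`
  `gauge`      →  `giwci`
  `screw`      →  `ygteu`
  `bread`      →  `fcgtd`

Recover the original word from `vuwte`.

crust

The word is reversed, then every letter is shifted forward by 2.
Reversing it on vuwte: shift back: v−2=t, u−2=s, w−2=u, t−2=r, e−2=c → tsurc; then reverse → crust.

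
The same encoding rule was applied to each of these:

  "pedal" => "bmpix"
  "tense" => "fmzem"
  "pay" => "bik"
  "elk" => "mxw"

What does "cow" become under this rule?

owi

The shift depends on letter class: consonant p→b is +12, but vowel e→m is +8. The rule splits by letter class: vowels +8, consonants +12.
Applying it to cow: c(cons)+12=o, o(vowel)+8=w, w(cons)+12=i.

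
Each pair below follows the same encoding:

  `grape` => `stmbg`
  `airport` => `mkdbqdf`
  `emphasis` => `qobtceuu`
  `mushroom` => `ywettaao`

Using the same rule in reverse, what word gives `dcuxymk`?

railway

A repeating key of period 3 is used — shifts +12, +2, +12 over and over.
Reversing it on dcuxymk: d−12=r, c−2=a, u−12=i, x−12=l, y−2=w, m−12=a, k−12=y.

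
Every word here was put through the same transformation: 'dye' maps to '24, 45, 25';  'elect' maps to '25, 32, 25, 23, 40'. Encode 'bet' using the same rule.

22, 25, 40

d is letter #4 and maps to 24: an offset of 20. Letters become their 1-based position plus 20 (so a→21, b→22, …).
Applying it to bet: b=2→22, e=5→25, t=20→40.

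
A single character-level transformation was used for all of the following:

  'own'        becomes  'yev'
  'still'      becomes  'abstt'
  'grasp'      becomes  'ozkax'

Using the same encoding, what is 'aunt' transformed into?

Two shifts are in play — +10 for a/e/i/o/u, +8 for every other letter.
On aunt: a(vowel)+10=k, u(vowel)+10=e, n(cons)+8=v, t(cons)+8=b.

kevb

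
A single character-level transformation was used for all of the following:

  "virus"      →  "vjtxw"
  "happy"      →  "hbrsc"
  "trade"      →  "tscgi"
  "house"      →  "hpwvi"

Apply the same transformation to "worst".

In virus: v→v is +0, i→j is +1, r→t is +2, u→x is +3 — the shift increases by 1 each position. Each letter shifts forward by its position index (0, 1, 2, …) — the shift grows by one for each successive letter.
For worst: w+0=w, o+1=p, r+2=t, s+3=v, t+4=x.

wptvx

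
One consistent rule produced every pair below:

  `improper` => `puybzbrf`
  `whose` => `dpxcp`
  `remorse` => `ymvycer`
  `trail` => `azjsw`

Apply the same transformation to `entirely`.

lvcscqym

Each letter shifts forward by (position + 7), i.e. 7, 8, 9, … — the shift grows by one for each successive letter.
On entirely: e+7=l, n+8=v, t+9=c, i+10=s, r+11=c, e+12=q, l+13=y, y+14=m.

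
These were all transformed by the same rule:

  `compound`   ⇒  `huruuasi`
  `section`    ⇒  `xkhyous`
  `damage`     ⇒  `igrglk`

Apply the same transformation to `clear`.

hqkgw

The shift depends on letter class: consonant c→h is +5, but vowel o→u is +6. Two shifts are in play — +6 for a/e/i/o/u, +5 for every other letter.
For clear: c(cons)+5=h, l(cons)+5=q, e(vowel)+6=k, a(vowel)+6=g, r(cons)+5=w.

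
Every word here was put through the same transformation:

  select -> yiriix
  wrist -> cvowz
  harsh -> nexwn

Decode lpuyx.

flour

Shifts by position in select: pos 0: s→y (+6), pos 1: e→i (+4), pos 2: l→r (+6), pos 3: e→i (+4) — repeating every 2. The shifts repeat in a cycle of length 2: positions 0,1,… shift by +6, +4, then the pattern repeats.
Reversing it on lpuyx: l−6=f, p−4=l, u−6=o, y−4=u, x−6=r.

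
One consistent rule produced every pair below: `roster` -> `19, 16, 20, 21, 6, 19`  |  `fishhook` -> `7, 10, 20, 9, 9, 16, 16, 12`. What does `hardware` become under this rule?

9, 2, 19, 5, 24, 2, 19, 6

r is letter #18 and maps to 19: an offset of 1. Each letter is replaced by its alphabet position (a=1..z=26) + 1.
Applying it to hardware: h=8→9, a=1→2, r=18→19, d=4→5, w=23→24, a=1→2, r=18→19, e=5→6.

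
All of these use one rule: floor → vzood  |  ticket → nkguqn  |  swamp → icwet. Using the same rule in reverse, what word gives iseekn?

f(5)→v(21) and l(11)→z(25) fit y≡5x+22 (mod 26); the inverse of 5 mod 26 is 21. This is an affine cipher: with a=0,…,z=25, each position x becomes (5x+22) mod 26.
Undoing it on iseekn: i(8)→21·(8−22)≡18=s; s(18)→21·(18−22)≡20=u; e(4)→21·(4−22)≡12=m; e(4)→21·(4−22)≡12=m; k(10)→21·(10−22)≡8=i; n(13)→21·(13−22)≡19=t (all mod 26).

summit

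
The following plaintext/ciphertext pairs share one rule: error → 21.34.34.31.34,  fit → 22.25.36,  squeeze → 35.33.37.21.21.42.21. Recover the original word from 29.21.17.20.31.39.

meadow

e is letter #5 and maps to 21: an offset of 16. Each letter is replaced by its alphabet position (a=1..z=26) + 16.
Undoing it on 29.21.17.20.31.39: 29→(29−16)÷1=13=m, 21→(21−16)÷1=5=e, 17→(17−16)÷1=1=a, 20→(20−16)÷1=4=d, 31→(31−16)÷1=15=o, 39→(39−16)÷1=23=w.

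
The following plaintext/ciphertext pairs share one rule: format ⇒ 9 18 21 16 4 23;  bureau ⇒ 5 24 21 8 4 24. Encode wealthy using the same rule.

f is letter #6 and maps to 9: an offset of 3. Letters become their 1-based position plus 3 (so a→4, b→5, …).
Applying it to wealthy: w=23→26, e=5→8, a=1→4, l=12→15, t=20→23, h=8→11, y=25→28.

26 8 4 15 23 11 28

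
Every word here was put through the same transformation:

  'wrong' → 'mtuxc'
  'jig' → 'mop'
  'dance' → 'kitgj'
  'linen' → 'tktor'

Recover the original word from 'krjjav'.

Read the word backwards and shift each letter +6.
Undoing it on krjjav: shift back: k−6=e, r−6=l, j−6=d, j−6=d, a−6=u, v−6=p → elddup; then reverse → puddle.

puddle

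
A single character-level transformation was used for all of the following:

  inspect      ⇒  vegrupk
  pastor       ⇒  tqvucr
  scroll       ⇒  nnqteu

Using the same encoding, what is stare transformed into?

gtcvu

The output letters match the input read backwards, each shifted +2: inspect reversed is tcepsni. Two steps: reverse the string, then apply a Caesar shift of +2.
Applying it to stare: reverse → erats; then shift: e+2=g, r+2=t, a+2=c, t+2=v, s+2=u.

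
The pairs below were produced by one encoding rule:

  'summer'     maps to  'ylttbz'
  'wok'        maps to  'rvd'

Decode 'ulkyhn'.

The output letters match the input read backwards, each shifted +7: summer reversed is remmus. Two steps: reverse the string, then apply a Caesar shift of +7.
Decoding ulkyhn: shift back: u−7=n, l−7=e, k−7=d, y−7=r, h−7=a, n−7=g → nedrag; then reverse → garden.

garden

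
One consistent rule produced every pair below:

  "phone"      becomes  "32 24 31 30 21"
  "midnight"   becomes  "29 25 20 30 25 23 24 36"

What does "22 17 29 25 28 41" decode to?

family

p is letter #16 and maps to 32: an offset of 16. The number is (letter's place in the alphabet, a=1) + 16.
Undoing it on 22 17 29 25 28 41: 22→(22−16)÷1=6=f, 17→(17−16)÷1=1=a, 29→(29−16)÷1=13=m, 25→(25−16)÷1=9=i, 28→(28−16)÷1=12=l, 41→(41−16)÷1=25=y.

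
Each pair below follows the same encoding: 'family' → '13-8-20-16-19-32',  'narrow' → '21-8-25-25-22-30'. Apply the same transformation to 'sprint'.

The number is (letter's place in the alphabet, a=1) + 7.
Applying it to sprint: s=19→26, p=16→23, r=18→25, i=9→16, n=14→21, t=20→27.

26-23-25-16-21-27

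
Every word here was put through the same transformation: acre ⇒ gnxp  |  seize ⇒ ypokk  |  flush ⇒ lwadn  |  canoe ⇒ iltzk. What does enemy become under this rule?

Shifts by position in acre: pos 0: a→g (+6), pos 1: c→n (+11), pos 2: r→x (+6), pos 3: e→p (+11) — repeating every 2. It's a Vigenère-style cipher with numeric key [6,11]: position i shifts by key[i mod 2].
Applying it to enemy: e+6=k, n+11=y, e+6=k, m+11=x, y+6=e.

kykxe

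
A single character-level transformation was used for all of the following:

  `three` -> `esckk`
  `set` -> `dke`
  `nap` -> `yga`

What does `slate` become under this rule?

The shift depends on letter class: consonant t→e is +11, but vowel e→k is +6. Vowels shift forward by 6 and consonants shift forward by 11.
On slate: s(cons)+11=d, l(cons)+11=w, a(vowel)+6=g, t(cons)+11=e, e(vowel)+6=k.

dwgek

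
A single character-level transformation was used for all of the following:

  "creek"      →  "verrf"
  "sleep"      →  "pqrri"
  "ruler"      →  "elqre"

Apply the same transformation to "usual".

lplzq

c(2)→v(21) and r(17)→e(4) fit y≡11x+25 (mod 26); the inverse of 11 mod 26 is 19. Treating letters as 0–25, the rule is x ↦ 11x + 25 (mod 26).
For usual: u(20)→11·20+25≡11=l; s(18)→11·18+25≡15=p; u(20)→11·20+25≡11=l; a(0)→11·0+25≡25=z; l(11)→11·11+25≡16=q (all mod 26).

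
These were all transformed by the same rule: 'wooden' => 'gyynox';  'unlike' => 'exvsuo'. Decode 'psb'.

fir

Compare letters: w→g is +10, o→y is +10, o→y is +10 — a constant shift. This is a Caesar cipher with shift 10.
Reversing it on psb: p−10=f, s−10=i, b−10=r.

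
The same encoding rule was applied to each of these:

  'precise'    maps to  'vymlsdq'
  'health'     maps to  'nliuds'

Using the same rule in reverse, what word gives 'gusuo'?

ankle

In precise: p→v is +6, r→y is +7, e→m is +8, c→l is +9 — the shift increases by 1 each position. Letter i (0-indexed) is shifted by i+6, so successive shifts are 6, 7, 8, ….
Reversing it on gusuo: g−6=a, u−7=n, s−8=k, u−9=l, o−10=e.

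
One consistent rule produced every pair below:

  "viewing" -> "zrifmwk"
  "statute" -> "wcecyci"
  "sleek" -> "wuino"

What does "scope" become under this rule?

The shifts repeat in a cycle of length 2: positions 0,1,… shift by +4, +9, then the pattern repeats.
Applying it to scope: s+4=w, c+9=l, o+4=s, p+9=y, e+4=i.

wlsyi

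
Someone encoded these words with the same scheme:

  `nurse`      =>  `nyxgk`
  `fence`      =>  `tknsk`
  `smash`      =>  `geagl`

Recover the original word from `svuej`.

This is an affine cipher: with a=0,…,z=25, each position x becomes (9x+0) mod 26.
Decoding svuej: s(18)→3·(18−0)≡2=c; v(21)→3·(21−0)≡11=l; u(20)→3·(20−0)≡8=i; e(4)→3·(4−0)≡12=m; j(9)→3·(9−0)≡1=b (all mod 26).

climb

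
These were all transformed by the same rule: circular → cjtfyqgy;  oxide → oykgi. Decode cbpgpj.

In circular: c→c is +0, i→j is +1, r→t is +2, c→f is +3 — the shift increases by 1 each position. Each letter shifts forward by its position index (0, 1, 2, …) — the shift grows by one for each successive letter.
Reversing it on cbpgpj: c−0=c, b−1=a, p−2=n, g−3=d, p−4=l, j−5=e.

candle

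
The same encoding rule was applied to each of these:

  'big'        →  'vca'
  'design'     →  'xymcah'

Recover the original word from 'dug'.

jam

Compare letters: b→v is +20, i→c is +20, g→a is +20 — a constant shift. Each letter is shifted forward by 20 in the alphabet (a Caesar shift of +20).
Undoing it on dug: d−20=j, u−20=a, g−20=m.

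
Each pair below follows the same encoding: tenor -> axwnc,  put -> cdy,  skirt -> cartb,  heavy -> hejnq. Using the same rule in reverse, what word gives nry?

pie

The word is reversed, then every letter is shifted forward by 9.
Decoding nry: shift back: n−9=e, r−9=i, y−9=p → eip; then reverse → pie.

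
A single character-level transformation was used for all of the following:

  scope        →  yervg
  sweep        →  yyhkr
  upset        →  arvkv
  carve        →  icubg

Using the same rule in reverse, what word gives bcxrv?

vault

A repeating key of period 3 is used — shifts +6, +2, +3 over and over.
Reversing it on bcxrv: b−6=v, c−2=a, x−3=u, r−6=l, v−2=t.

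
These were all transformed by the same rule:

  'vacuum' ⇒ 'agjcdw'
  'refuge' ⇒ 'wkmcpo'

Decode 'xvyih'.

spray

In vacuum: v→a is +5, a→g is +6, c→j is +7, u→c is +8 — the shift increases by 1 each position. Letter i (0-indexed) is shifted by i+5, so successive shifts are 5, 6, 7, ….
Decoding xvyih: x−5=s, v−6=p, y−7=r, i−8=a, h−9=y.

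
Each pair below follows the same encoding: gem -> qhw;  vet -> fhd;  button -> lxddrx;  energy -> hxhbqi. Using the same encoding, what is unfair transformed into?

xxpdlb

The shift depends on letter class: consonant g→q is +10, but vowel e→h is +3. Vowels shift forward by 3 and consonants shift forward by 10.
Applying it to unfair: u(vowel)+3=x, n(cons)+10=x, f(cons)+10=p, a(vowel)+3=d, i(vowel)+3=l, r(cons)+10=b.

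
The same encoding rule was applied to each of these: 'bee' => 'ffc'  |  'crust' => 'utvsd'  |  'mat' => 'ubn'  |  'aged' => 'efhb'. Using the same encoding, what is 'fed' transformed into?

Read the word backwards and shift each letter +1.
For fed: reverse → def; then shift: d+1=e, e+1=f, f+1=g.

efg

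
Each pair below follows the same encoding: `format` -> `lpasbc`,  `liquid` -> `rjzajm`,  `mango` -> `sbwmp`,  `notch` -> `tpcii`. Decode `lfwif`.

fence

Shifts by position in format: pos 0: f→l (+6), pos 1: o→p (+1), pos 2: r→a (+9), pos 3: m→s (+6), pos 4: a→b (+1), pos 5: t→c (+9) — repeating every 3. The shifts repeat in a cycle of length 3: positions 0,1,… shift by +6, +1, +9, then the pattern repeats.
Reversing it on lfwif: l−6=f, f−1=e, w−9=n, i−6=c, f−1=e.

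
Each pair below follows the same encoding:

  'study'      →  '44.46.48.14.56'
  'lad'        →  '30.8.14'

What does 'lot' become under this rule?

30.36.46

With a=1..z=26, the number is 2·pos + 6.
On lot: l=12→30, o=15→36, t=20→46.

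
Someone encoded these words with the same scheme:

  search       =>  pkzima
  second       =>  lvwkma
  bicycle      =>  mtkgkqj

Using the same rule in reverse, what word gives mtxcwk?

couple

The output letters match the input read backwards, each shifted +8: search reversed is hcraes. The word is reversed, then every letter is shifted forward by 8.
Reversing it on mtxcwk: shift back: m−8=e, t−8=l, x−8=p, c−8=u, w−8=o, k−8=c → elpuoc; then reverse → couple.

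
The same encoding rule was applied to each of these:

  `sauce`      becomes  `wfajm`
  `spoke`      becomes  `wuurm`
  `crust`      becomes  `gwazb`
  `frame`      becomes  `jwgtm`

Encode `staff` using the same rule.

wygmn

In sauce: s→w is +4, a→f is +5, u→a is +6, c→j is +7 — the shift increases by 1 each position. Letter i (0-indexed) is shifted by i+4, so successive shifts are 4, 5, 6, ….
For staff: s+4=w, t+5=y, a+6=g, f+7=m, f+8=n.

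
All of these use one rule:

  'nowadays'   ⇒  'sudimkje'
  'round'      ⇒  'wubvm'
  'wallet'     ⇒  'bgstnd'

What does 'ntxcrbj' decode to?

The shift increases by 1 at each position, starting from +5: 5, 6, 7, ….
Reversing it on ntxcrbj: n−5=i, t−6=n, x−7=q, c−8=u, r−9=i, b−10=r, j−11=y.

inquiry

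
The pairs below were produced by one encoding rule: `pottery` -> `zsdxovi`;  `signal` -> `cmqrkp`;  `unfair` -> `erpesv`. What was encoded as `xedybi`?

nature

Shifts by position in pottery: pos 0: p→z (+10), pos 1: o→s (+4), pos 2: t→d (+10), pos 3: t→x (+4) — repeating every 2. A repeating key of period 2 is used — shifts +10, +4 over and over.
Undoing it on xedybi: x−10=n, e−4=a, d−10=t, y−4=u, b−10=r, i−4=e.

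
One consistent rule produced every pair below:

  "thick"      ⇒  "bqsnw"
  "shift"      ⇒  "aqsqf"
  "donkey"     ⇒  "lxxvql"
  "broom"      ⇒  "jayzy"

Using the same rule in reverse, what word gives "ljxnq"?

The shift increases by 1 at each position, starting from +8: 8, 9, 10, ….
Decoding ljxnq: l−8=d, j−9=a, x−10=n, n−11=c, q−12=e.

dance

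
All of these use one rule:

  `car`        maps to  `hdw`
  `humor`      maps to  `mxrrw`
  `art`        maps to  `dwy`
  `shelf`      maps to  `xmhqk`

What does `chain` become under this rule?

The shift depends on letter class: consonant c→h is +5, but vowel a→d is +3. Two shifts are in play — +3 for a/e/i/o/u, +5 for every other letter.
Applying it to chain: c(cons)+5=h, h(cons)+5=m, a(vowel)+3=d, i(vowel)+3=l, n(cons)+5=s.

hmdls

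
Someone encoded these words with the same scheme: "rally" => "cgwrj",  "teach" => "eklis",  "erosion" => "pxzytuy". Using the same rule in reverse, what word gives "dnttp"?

Shifts by position in rally: pos 0: r→c (+11), pos 1: a→g (+6), pos 2: l→w (+11), pos 3: l→r (+6) — repeating every 2. It's a Vigenère-style cipher with numeric key [11,6]: position i shifts by key[i mod 2].
Decoding dnttp: d−11=s, n−6=h, t−11=i, t−6=n, p−11=e.

shine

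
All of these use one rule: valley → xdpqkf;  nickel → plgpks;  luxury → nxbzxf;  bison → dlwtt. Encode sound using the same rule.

urysj

Letter i (0-indexed) is shifted by i+2, so successive shifts are 2, 3, 4, ….
For sound: s+2=u, o+3=r, u+4=y, n+5=s, d+6=j.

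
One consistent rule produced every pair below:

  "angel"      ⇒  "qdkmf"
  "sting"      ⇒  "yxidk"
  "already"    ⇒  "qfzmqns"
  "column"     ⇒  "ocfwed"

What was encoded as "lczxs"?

a(0)→q(16) and n(13)→d(3) fit y≡25x+16 (mod 26); the inverse of 25 mod 26 is 25. Treating letters as 0–25, the rule is x ↦ 25x + 16 (mod 26).
Reversing it on lczxs: l(11)→25·(11−16)≡5=f; c(2)→25·(2−16)≡14=o; z(25)→25·(25−16)≡17=r; x(23)→25·(23−16)≡19=t; s(18)→25·(18−16)≡24=y (all mod 26).

forty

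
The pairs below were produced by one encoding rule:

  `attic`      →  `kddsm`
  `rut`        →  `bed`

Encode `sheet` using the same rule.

It's a constant shift of +10 (ROT10).
On sheet: s+10=c, h+10=r, e+10=o, e+10=o, t+10=d.

crood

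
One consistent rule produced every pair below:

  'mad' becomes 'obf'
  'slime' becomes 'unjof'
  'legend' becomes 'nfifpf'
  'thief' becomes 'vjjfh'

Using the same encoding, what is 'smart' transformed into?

uobtv

The shift depends on letter class: consonant m→o is +2, but vowel a→b is +1. Two shifts are in play — +1 for a/e/i/o/u, +2 for every other letter.
Applying it to smart: s(cons)+2=u, m(cons)+2=o, a(vowel)+1=b, r(cons)+2=t, t(cons)+2=v.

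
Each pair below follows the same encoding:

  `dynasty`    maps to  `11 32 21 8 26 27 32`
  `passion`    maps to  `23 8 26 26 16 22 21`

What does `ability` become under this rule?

8 9 16 19 16 27 32

d is letter #4 and maps to 11: an offset of 7. Letters become their 1-based position plus 7 (so a→8, b→9, …).
On ability: a=1→8, b=2→9, i=9→16, l=12→19, i=9→16, t=20→27, y=25→32.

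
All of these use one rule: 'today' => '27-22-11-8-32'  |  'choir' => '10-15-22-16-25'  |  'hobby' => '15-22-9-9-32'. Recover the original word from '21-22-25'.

nor

t is letter #20 and maps to 27: an offset of 7. Each letter is replaced by its alphabet position (a=1..z=26) + 7.
Decoding 21-22-25: 21→(21−7)÷1=14=n, 22→(22−7)÷1=15=o, 25→(25−7)÷1=18=r.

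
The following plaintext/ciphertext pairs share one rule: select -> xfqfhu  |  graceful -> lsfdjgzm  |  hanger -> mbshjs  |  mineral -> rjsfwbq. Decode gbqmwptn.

A repeating key of period 2 is used — shifts +5, +1 over and over.
Reversing it on gbqmwptn: g−5=b, b−1=a, q−5=l, m−1=l, w−5=r, p−1=o, t−5=o, n−1=m.

ballroom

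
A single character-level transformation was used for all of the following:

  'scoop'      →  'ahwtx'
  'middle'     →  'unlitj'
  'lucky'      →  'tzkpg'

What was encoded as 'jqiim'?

blade

Shifts by position in scoop: pos 0: s→a (+8), pos 1: c→h (+5), pos 2: o→w (+8), pos 3: o→t (+5) — repeating every 2. The shifts repeat in a cycle of length 2: positions 0,1,… shift by +8, +5, then the pattern repeats.
Undoing it on jqiim: j−8=b, q−5=l, i−8=a, i−5=d, m−8=e.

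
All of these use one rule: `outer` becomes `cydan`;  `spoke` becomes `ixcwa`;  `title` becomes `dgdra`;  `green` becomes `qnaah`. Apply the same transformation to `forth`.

o(14)→c(2) and u(20)→y(24) fit y≡21x+20 (mod 26); the inverse of 21 mod 26 is 5. Each letter's alphabet position (a=0..z=25) is mapped through 21·x+20 mod 26 — an affine cipher.
Applying it to forth: f(5)→21·5+20≡21=v; o(14)→21·14+20≡2=c; r(17)→21·17+20≡13=n; t(19)→21·19+20≡3=d; h(7)→21·7+20≡11=l (all mod 26).

vcndl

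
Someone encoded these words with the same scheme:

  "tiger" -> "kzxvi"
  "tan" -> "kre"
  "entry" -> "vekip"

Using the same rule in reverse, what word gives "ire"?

Compare letters: t→k is +17, i→z is +17, g→x is +17 — a constant shift. Every letter moves 17 places later in the alphabet, wrapping around z→a.
Reversing it on ire: i−17=r, r−17=a, e−17=n.

ran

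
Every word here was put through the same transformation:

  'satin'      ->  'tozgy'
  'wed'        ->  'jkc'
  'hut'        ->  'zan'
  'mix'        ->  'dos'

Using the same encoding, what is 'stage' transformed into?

kmgzy

The output letters match the input read backwards, each shifted +6: satin reversed is nitas. Two steps: reverse the string, then apply a Caesar shift of +6.
On stage: reverse → egats; then shift: e+6=k, g+6=m, a+6=g, t+6=z, s+6=y.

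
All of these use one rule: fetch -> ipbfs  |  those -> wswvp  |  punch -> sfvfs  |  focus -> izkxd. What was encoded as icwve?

frost

Shifts by position in fetch: pos 0: f→i (+3), pos 1: e→p (+11), pos 2: t→b (+8), pos 3: c→f (+3), pos 4: h→s (+11) — repeating every 3. The shifts repeat in a cycle of length 3: positions 0,1,… shift by +3, +11, +8, then the pattern repeats.
Decoding icwve: i−3=f, c−11=r, w−8=o, v−3=s, e−11=t.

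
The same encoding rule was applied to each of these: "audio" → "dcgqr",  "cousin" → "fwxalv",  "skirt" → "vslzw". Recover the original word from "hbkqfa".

Shifts by position in audio: pos 0: a→d (+3), pos 1: u→c (+8), pos 2: d→g (+3), pos 3: i→q (+8) — repeating every 2. It's a Vigenère-style cipher with numeric key [3,8]: position i shifts by key[i mod 2].
Decoding hbkqfa: h−3=e, b−8=t, k−3=h, q−8=i, f−3=c, a−8=s.

ethics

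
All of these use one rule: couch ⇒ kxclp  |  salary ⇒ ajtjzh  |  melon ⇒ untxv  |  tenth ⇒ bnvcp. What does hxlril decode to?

Shifts by position in couch: pos 0: c→k (+8), pos 1: o→x (+9), pos 2: u→c (+8), pos 3: c→l (+9) — repeating every 2. A repeating key of period 2 is used — shifts +8, +9 over and over.
Reversing it on hxlril: h−8=z, x−9=o, l−8=d, r−9=i, i−8=a, l−9=c.

zodiac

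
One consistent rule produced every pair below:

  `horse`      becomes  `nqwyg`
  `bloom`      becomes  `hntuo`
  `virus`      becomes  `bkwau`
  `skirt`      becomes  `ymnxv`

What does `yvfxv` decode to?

Shifts by position in horse: pos 0: h→n (+6), pos 1: o→q (+2), pos 2: r→w (+5), pos 3: s→y (+6), pos 4: e→g (+2) — repeating every 3. A repeating key of period 3 is used — shifts +6, +2, +5 over and over.
Undoing it on yvfxv: y−6=s, v−2=t, f−5=a, x−6=r, v−2=t.

start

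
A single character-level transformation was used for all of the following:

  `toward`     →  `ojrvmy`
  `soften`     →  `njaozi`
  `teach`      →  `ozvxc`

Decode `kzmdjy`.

Compare letters: t→o is +21, o→j is +21, w→r is +21 — a constant shift. Every letter moves 21 places later in the alphabet, wrapping around z→a.
Undoing it on kzmdjy: k−21=p, z−21=e, m−21=r, d−21=i, j−21=o, y−21=d.

period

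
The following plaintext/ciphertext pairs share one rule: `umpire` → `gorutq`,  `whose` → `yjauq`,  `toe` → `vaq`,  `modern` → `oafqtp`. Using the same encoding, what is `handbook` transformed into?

The shift depends on letter class: consonant m→o is +2, but vowel u→g is +12. Two shifts are in play — +12 for a/e/i/o/u, +2 for every other letter.
On handbook: h(cons)+2=j, a(vowel)+12=m, n(cons)+2=p, d(cons)+2=f, b(cons)+2=d, o(vowel)+12=a, o(vowel)+12=a, k(cons)+2=m.

jmpfdaam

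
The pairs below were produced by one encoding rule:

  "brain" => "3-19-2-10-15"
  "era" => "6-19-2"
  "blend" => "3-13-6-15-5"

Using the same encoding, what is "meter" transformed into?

b is letter #2 and maps to 3: an offset of 1. The number is (letter's place in the alphabet, a=1) + 1.
On meter: m=13→14, e=5→6, t=20→21, e=5→6, r=18→19.

14-6-21-6-19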